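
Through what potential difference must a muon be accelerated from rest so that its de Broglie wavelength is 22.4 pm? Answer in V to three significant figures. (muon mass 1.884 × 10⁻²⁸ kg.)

V = 14.5 V

p = h/λ = 6.626 × 10⁻³⁴ / 2.240 × 10⁻¹¹ = 2.958 × 10⁻²³ kg·m/s.
KE = p²/(2m) = 2.322 × 10⁻¹⁸ J.
V = KE/e = 2.322 × 10⁻¹⁸ / (1.602 × 10⁻¹⁹) = 14.5 V.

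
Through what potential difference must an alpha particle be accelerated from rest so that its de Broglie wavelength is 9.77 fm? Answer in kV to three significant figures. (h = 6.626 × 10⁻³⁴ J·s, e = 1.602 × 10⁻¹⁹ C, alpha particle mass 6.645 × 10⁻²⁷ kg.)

p = h/λ = 6.626 × 10⁻³⁴ / 9.770 × 10⁻¹⁵ = 6.782 × 10⁻²⁰ kg·m/s.
KE = p²/(2m) = 3.461 × 10⁻¹³ J.
V = KE/2e = 3.461 × 10⁻¹³ / (2 × 1.602 × 10⁻¹⁹) = 1080 kV.

V = 1080 kV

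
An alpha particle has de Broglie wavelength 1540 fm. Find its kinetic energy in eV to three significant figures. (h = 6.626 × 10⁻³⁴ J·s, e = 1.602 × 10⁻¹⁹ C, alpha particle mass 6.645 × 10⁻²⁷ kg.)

p = h/λ = 6.626 × 10⁻³⁴ / 1.540 × 10⁻¹² = 4.303 × 10⁻²² kg·m/s.
KE = p²/(2m) = (4.303 × 10⁻²²)² / (2 × 6.645 × 10⁻²⁷) = 1.393 × 10⁻¹⁷ J = 87.0 eV.

KE = 87.0 eV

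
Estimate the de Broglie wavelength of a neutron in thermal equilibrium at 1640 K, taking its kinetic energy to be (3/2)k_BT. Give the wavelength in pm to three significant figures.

KE = (3/2)k_BT = 1.5 × 1.381 × 10⁻²³ × 1640 = 3.397 × 10⁻²⁰ J.
p = √(2mKE) = √(2 × 1.675 × 10⁻²⁷ × 3.397 × 10⁻²⁰) = 1.067 × 10⁻²³ kg·m/s.
λ = h/p = 6.21 × 10⁻¹¹ m = 62.1 pm.

λ = 62.1 pm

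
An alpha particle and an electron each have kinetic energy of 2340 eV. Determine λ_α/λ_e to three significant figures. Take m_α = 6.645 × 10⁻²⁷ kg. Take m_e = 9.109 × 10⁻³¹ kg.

λ_α/λ_e = 0.0117

At fixed KE, p = √(2mKE) so λ = h/p ∝ 1/√m.
λ_α/λ_e = √(m_e/m_α) = √(9.109 × 10⁻³¹/6.645 × 10⁻²⁷) = √(1.371 × 10⁻⁴) = 0.0117.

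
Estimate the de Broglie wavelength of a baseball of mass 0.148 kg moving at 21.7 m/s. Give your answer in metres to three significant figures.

λ = 2.06 × 10⁻³⁴ m

p = mv = 0.148 × 21.7 = 3.212 kg·m/s.
λ = h/p = 6.626 × 10⁻³⁴ / 3.212 = 2.06 × 10⁻³⁴ m.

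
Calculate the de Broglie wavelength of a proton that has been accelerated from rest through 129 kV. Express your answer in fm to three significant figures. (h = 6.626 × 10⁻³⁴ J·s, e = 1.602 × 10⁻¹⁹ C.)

λ = 79.7 fm

KE = eV = 1.602 × 10⁻¹⁹ × 1.290 × 10⁵ = 2.067 × 10⁻¹⁴ J.
p = √(2mKE) = √(2 × 1.673 × 10⁻²⁷ × 2.067 × 10⁻¹⁴) = 8.316 × 10⁻²¹ kg·m/s.
λ = h/p = 6.626 × 10⁻³⁴ / 8.316 × 10⁻²¹ = 7.97 × 10⁻¹⁴ m = 79.7 fm.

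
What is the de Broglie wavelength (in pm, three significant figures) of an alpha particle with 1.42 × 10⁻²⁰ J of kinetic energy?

λ = 48.2 pm

p = √(2mKE) = √(2 × 6.645 × 10⁻²⁷ × 1.420 × 10⁻²⁰) = 1.374 × 10⁻²³ kg·m/s.
λ = h/p = 6.626 × 10⁻³⁴ / 1.374 × 10⁻²³ = 4.82 × 10⁻¹¹ m = 48.2 pm.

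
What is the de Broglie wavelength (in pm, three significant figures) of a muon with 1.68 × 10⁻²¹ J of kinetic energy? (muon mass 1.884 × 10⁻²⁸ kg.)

λ = 833 pm

p = √(2mKE) = √(2 × 1.884 × 10⁻²⁸ × 1.680 × 10⁻²¹) = 7.956 × 10⁻²⁵ kg·m/s.
λ = h/p = 6.626 × 10⁻³⁴ / 7.956 × 10⁻²⁵ = 8.33 × 10⁻¹⁰ m = 833 pm.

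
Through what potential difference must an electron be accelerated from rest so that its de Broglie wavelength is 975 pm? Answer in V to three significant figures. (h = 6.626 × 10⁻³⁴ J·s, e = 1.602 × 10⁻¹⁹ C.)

V = 1.58 V

p = h/λ = 6.626 × 10⁻³⁴ / 9.750 × 10⁻¹⁰ = 6.796 × 10⁻²⁵ kg·m/s.
KE = p²/(2m) = 2.535 × 10⁻¹⁹ J.
V = KE/e = 2.535 × 10⁻¹⁹ / (1.602 × 10⁻¹⁹) = 1.58 V.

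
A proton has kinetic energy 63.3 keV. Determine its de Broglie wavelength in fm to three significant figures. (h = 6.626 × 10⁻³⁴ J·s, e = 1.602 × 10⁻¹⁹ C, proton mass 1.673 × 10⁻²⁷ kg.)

λ = 114 fm

KE = 63.3 keV = 1.014 × 10⁻¹⁴ J.
p = √(2mKE) = √(2 × 1.673 × 10⁻²⁷ × 1.014 × 10⁻¹⁴) = 5.825 × 10⁻²¹ kg·m/s.
λ = h/p = 6.626 × 10⁻³⁴ / 5.825 × 10⁻²¹ = 1.14 × 10⁻¹³ m = 114 fm.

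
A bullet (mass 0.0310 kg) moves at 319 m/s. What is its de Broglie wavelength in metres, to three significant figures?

p = mv = 0.0310 × 319 = 9.889 kg·m/s.
λ = h/p = 6.626 × 10⁻³⁴ / 9.889 = 6.70 × 10⁻³⁵ m.

λ = 6.70 × 10⁻³⁵ m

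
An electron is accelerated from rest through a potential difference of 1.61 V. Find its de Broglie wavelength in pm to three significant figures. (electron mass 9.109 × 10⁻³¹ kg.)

λ = 967 pm

KE = eV = 1.602 × 10⁻¹⁹ × 1.610 = 2.579 × 10⁻¹⁹ J.
p = √(2mKE) = √(2 × 9.109 × 10⁻³¹ × 2.579 × 10⁻¹⁹) = 6.855 × 10⁻²⁵ kg·m/s.
λ = h/p = 6.626 × 10⁻³⁴ / 6.855 × 10⁻²⁵ = 9.67 × 10⁻¹⁰ m = 967 pm.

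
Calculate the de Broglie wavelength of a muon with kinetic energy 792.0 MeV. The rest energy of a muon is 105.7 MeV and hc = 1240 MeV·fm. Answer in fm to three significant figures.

Total energy E = KE + m₀c² = 792.0 + 105.7 = 897.7 MeV.
(pc)² = E² − (m₀c²)² = (897.7)² − (105.7)² = 7.947 × 10⁵ MeV², so pc = 891.5 MeV.
λ = hc/(pc) = 1240 MeV·fm / 891.5 MeV = 1.39 fm.

λ = 1.39 fm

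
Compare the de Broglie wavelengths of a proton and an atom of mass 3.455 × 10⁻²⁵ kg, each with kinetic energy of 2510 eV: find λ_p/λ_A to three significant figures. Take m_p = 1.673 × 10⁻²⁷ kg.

λ_p/λ_A = 14.4

At fixed KE, p = √(2mKE) so λ = h/p ∝ 1/√m.
λ_p/λ_A = √(m_A/m_p) = √(3.455 × 10⁻²⁵/1.673 × 10⁻²⁷) = √(206.5) = 14.4.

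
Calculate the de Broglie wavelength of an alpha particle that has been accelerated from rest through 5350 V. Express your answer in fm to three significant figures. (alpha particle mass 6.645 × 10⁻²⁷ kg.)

λ = 139 fm

KE = 2eV = 2 × 1.602 × 10⁻¹⁹ × 5350 = 1.714 × 10⁻¹⁵ J.
p = √(2mKE) = √(2 × 6.645 × 10⁻²⁷ × 1.714 × 10⁻¹⁵) = 4.773 × 10⁻²¹ kg·m/s.
λ = h/p = 6.626 × 10⁻³⁴ / 4.773 × 10⁻²¹ = 1.39 × 10⁻¹³ m = 139 fm.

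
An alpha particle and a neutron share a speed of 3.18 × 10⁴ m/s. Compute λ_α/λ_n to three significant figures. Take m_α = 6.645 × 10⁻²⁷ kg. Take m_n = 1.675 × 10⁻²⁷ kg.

At fixed v, p = mv so λ = h/(mv) ∝ 1/m.
λ_α/λ_n = m_n/m_α = 1.675 × 10⁻²⁷/6.645 × 10⁻²⁷ = 0.252.

λ_α/λ_n = 0.252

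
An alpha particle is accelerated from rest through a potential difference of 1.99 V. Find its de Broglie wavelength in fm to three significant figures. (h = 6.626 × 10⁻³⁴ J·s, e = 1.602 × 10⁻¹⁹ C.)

KE = 2eV = 2 × 1.602 × 10⁻¹⁹ × 1.990 = 6.376 × 10⁻¹⁹ J.
p = √(2mKE) = √(2 × 6.645 × 10⁻²⁷ × 6.376 × 10⁻¹⁹) = 9.205 × 10⁻²³ kg·m/s.
λ = h/p = 6.626 × 10⁻³⁴ / 9.205 × 10⁻²³ = 7.20 × 10⁻¹² m = 7200 fm.

λ = 7200 fm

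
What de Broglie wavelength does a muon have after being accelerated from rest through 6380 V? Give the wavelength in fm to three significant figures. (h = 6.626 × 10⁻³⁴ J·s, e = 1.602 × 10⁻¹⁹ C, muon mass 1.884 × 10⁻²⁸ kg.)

KE = eV = 1.602 × 10⁻¹⁹ × 6380 = 1.022 × 10⁻¹⁵ J.
p = √(2mKE) = √(2 × 1.884 × 10⁻²⁸ × 1.022 × 10⁻¹⁵) = 6.206 × 10⁻²² kg·m/s.
λ = h/p = 6.626 × 10⁻³⁴ / 6.206 × 10⁻²² = 1.07 × 10⁻¹² m = 1070 fm.

λ = 1070 fm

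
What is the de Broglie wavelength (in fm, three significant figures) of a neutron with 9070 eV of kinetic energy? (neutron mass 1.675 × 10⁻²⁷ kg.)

KE = 9070 eV = 1.453 × 10⁻¹⁵ J.
p = √(2mKE) = √(2 × 1.675 × 10⁻²⁷ × 1.453 × 10⁻¹⁵) = 2.206 × 10⁻²¹ kg·m/s.
λ = h/p = 6.626 × 10⁻³⁴ / 2.206 × 10⁻²¹ = 3.00 × 10⁻¹³ m = 300 fm.

λ = 300 fm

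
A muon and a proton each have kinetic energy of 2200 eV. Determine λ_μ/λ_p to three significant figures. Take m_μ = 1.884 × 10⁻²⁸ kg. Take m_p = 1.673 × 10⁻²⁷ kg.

At fixed KE, p = √(2mKE) so λ = h/p ∝ 1/√m.
λ_μ/λ_p = √(m_p/m_μ) = √(1.673 × 10⁻²⁷/1.884 × 10⁻²⁸) = √(8.880) = 2.98.

λ_μ/λ_p = 2.98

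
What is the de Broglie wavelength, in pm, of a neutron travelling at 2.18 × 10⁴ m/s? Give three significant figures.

p = mv = 1.675 × 10⁻²⁷ × 2.18 × 10⁴ = 3.652 × 10⁻²³ kg·m/s.
λ = h/p = 6.626 × 10⁻³⁴ / 3.652 × 10⁻²³ = 1.81 × 10⁻¹¹ m = 18.1 pm.

λ = 18.1 pm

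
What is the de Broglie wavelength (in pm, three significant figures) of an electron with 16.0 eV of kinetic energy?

KE = 16.0 eV = 2.563 × 10⁻¹⁸ J.
p = √(2mKE) = √(2 × 9.109 × 10⁻³¹ × 2.563 × 10⁻¹⁸) = 2.161 × 10⁻²⁴ kg·m/s.
λ = h/p = 6.626 × 10⁻³⁴ / 2.161 × 10⁻²⁴ = 3.07 × 10⁻¹⁰ m = 307 pm.

λ = 307 pm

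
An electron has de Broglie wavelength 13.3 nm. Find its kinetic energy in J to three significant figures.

p = h/λ = 6.626 × 10⁻³⁴ / 1.330 × 10⁻⁸ = 4.982 × 10⁻²⁶ kg·m/s.
KE = p²/(2m) = (4.982 × 10⁻²⁶)² / (2 × 9.109 × 10⁻³¹) = 1.362 × 10⁻²¹ J = 1.36 × 10⁻²¹ J.

KE = 1.36 × 10⁻²¹ J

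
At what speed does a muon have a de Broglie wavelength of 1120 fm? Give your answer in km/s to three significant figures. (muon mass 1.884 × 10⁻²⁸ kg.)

v = 3140 km/s

p = h/λ = 6.626 × 10⁻³⁴ / 1.120 × 10⁻¹² = 5.916 × 10⁻²² kg·m/s.
v = p/m = 5.916 × 10⁻²² / 1.884 × 10⁻²⁸ = 3.14 × 10⁶ m/s = 3140 km/s.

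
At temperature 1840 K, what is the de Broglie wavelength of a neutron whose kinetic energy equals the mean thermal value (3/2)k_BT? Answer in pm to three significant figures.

KE = (3/2)k_BT = 1.5 × 1.381 × 10⁻²³ × 1840 = 3.812 × 10⁻²⁰ J.
p = √(2mKE) = √(2 × 1.675 × 10⁻²⁷ × 3.812 × 10⁻²⁰) = 1.130 × 10⁻²³ kg·m/s.
λ = h/p = 5.86 × 10⁻¹¹ m = 58.6 pm.

λ = 58.6 pm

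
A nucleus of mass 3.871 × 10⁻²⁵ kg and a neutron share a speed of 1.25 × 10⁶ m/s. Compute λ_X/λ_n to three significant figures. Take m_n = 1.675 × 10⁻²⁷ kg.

At fixed v, p = mv so λ = h/(mv) ∝ 1/m.
λ_X/λ_n = m_n/m_X = 1.675 × 10⁻²⁷/3.871 × 10⁻²⁵ = 4.33 × 10⁻³.

λ_X/λ_n = 4.33 × 10⁻³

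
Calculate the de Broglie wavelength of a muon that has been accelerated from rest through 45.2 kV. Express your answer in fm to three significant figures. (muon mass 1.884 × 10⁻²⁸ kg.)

λ = 401 fm

KE = eV = 1.602 × 10⁻¹⁹ × 4.520 × 10⁴ = 7.241 × 10⁻¹⁵ J.
p = √(2mKE) = √(2 × 1.884 × 10⁻²⁸ × 7.241 × 10⁻¹⁵) = 1.652 × 10⁻²¹ kg·m/s.
λ = h/p = 6.626 × 10⁻³⁴ / 1.652 × 10⁻²¹ = 4.01 × 10⁻¹³ m = 401 fm.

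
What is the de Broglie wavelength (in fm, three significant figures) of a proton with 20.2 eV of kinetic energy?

λ = 6370 fm

KE = 20.2 eV = 3.236 × 10⁻¹⁸ J.
p = √(2mKE) = √(2 × 1.673 × 10⁻²⁷ × 3.236 × 10⁻¹⁸) = 1.041 × 10⁻²² kg·m/s.
λ = h/p = 6.626 × 10⁻³⁴ / 1.041 × 10⁻²² = 6.37 × 10⁻¹² m = 6370 fm.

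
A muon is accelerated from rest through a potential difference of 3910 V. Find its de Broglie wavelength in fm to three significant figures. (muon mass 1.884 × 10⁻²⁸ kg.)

KE = eV = 1.602 × 10⁻¹⁹ × 3910 = 6.264 × 10⁻¹⁶ J.
p = √(2mKE) = √(2 × 1.884 × 10⁻²⁸ × 6.264 × 10⁻¹⁶) = 4.858 × 10⁻²² kg·m/s.
λ = h/p = 6.626 × 10⁻³⁴ / 4.858 × 10⁻²² = 1.36 × 10⁻¹² m = 1360 fm.

λ = 1360 fm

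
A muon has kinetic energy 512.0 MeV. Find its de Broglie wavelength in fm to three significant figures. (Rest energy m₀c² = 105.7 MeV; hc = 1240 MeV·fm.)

λ = 2.04 fm

Total energy E = KE + m₀c² = 512.0 + 105.7 = 617.7 MeV.
(pc)² = E² − (m₀c²)² = (617.7)² − (105.7)² = 3.704 × 10⁵ MeV², so pc = 608.6 MeV.
λ = hc/(pc) = 1240 MeV·fm / 608.6 MeV = 2.04 fm.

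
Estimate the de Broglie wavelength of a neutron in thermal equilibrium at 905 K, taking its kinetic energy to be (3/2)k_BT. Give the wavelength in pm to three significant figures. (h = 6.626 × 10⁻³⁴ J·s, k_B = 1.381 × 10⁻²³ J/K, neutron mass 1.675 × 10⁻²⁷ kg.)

KE = (3/2)k_BT = 1.5 × 1.381 × 10⁻²³ × 905 = 1.875 × 10⁻²⁰ J.
p = √(2mKE) = √(2 × 1.675 × 10⁻²⁷ × 1.875 × 10⁻²⁰) = 7.925 × 10⁻²⁴ kg·m/s.
λ = h/p = 8.36 × 10⁻¹¹ m = 83.6 pm.

λ = 83.6 pm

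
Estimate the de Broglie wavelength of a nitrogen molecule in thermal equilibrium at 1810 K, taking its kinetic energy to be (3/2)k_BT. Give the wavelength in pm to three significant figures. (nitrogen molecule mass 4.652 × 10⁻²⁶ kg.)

KE = (3/2)k_BT = 1.5 × 1.381 × 10⁻²³ × 1810 = 3.749 × 10⁻²⁰ J.
p = √(2mKE) = √(2 × 4.652 × 10⁻²⁶ × 3.749 × 10⁻²⁰) = 5.906 × 10⁻²³ kg·m/s.
λ = h/p = 1.12 × 10⁻¹¹ m = 11.2 pm.

λ = 11.2 pm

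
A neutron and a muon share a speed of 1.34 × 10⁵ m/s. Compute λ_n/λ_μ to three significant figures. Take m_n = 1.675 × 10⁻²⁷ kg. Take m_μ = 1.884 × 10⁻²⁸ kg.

λ_n/λ_μ = 0.112

At fixed v, p = mv so λ = h/(mv) ∝ 1/m.
λ_n/λ_μ = m_μ/m_n = 1.884 × 10⁻²⁸/1.675 × 10⁻²⁷ = 0.112.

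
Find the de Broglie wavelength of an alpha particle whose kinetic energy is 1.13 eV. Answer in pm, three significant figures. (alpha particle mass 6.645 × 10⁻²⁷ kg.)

λ = 13.5 pm

KE = 1.13 eV = 1.810 × 10⁻¹⁹ J.
p = √(2mKE) = √(2 × 6.645 × 10⁻²⁷ × 1.810 × 10⁻¹⁹) = 4.905 × 10⁻²³ kg·m/s.
λ = h/p = 6.626 × 10⁻³⁴ / 4.905 × 10⁻²³ = 1.35 × 10⁻¹¹ m = 13.5 pm.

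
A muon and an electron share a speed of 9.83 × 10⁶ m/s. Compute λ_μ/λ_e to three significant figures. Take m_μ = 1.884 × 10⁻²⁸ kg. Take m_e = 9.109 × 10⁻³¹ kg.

λ_μ/λ_e = 4.83 × 10⁻³

At fixed v, p = mv so λ = h/(mv) ∝ 1/m.
λ_μ/λ_e = m_e/m_μ = 9.109 × 10⁻³¹/1.884 × 10⁻²⁸ = 4.83 × 10⁻³.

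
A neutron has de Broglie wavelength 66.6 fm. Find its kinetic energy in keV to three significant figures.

KE = 184 keV

p = h/λ = 6.626 × 10⁻³⁴ / 6.660 × 10⁻¹⁴ = 9.949 × 10⁻²¹ kg·m/s.
KE = p²/(2m) = (9.949 × 10⁻²¹)² / (2 × 1.675 × 10⁻²⁷) = 2.955 × 10⁻¹⁴ J = 184 keV.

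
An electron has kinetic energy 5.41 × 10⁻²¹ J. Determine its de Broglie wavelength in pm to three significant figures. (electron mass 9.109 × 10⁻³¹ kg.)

p = √(2mKE) = √(2 × 9.109 × 10⁻³¹ × 5.410 × 10⁻²¹) = 9.928 × 10⁻²⁶ kg·m/s.
λ = h/p = 6.626 × 10⁻³⁴ / 9.928 × 10⁻²⁶ = 6.67 × 10⁻⁹ m = 6670 pm.

λ = 6670 pm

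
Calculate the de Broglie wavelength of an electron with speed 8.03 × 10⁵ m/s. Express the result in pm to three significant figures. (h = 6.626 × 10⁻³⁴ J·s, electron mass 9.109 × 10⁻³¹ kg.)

λ = 906 pm

p = mv = 9.109 × 10⁻³¹ × 8.03 × 10⁵ = 7.315 × 10⁻²⁵ kg·m/s.
λ = h/p = 6.626 × 10⁻³⁴ / 7.315 × 10⁻²⁵ = 9.06 × 10⁻¹⁰ m = 906 pm.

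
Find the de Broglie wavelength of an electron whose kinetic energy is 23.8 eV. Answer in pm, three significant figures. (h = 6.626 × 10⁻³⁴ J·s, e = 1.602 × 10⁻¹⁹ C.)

KE = 23.8 eV = 3.813 × 10⁻¹⁸ J.
p = √(2mKE) = √(2 × 9.109 × 10⁻³¹ × 3.813 × 10⁻¹⁸) = 2.636 × 10⁻²⁴ kg·m/s.
λ = h/p = 6.626 × 10⁻³⁴ / 2.636 × 10⁻²⁴ = 2.51 × 10⁻¹⁰ m = 251 pm.

λ = 251 pm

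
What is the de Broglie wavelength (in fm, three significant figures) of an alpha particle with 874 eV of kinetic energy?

λ = 486 fm

KE = 874 eV = 1.400 × 10⁻¹⁶ J.
p = √(2mKE) = √(2 × 6.645 × 10⁻²⁷ × 1.400 × 10⁻¹⁶) = 1.364 × 10⁻²¹ kg·m/s.
λ = h/p = 6.626 × 10⁻³⁴ / 1.364 × 10⁻²¹ = 4.86 × 10⁻¹³ m = 486 fm.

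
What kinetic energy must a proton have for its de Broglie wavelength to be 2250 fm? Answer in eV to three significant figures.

KE = 162 eV

p = h/λ = 6.626 × 10⁻³⁴ / 2.250 × 10⁻¹² = 2.945 × 10⁻²² kg·m/s.
KE = p²/(2m) = (2.945 × 10⁻²²)² / (2 × 1.673 × 10⁻²⁷) = 2.592 × 10⁻¹⁷ J = 162 eV.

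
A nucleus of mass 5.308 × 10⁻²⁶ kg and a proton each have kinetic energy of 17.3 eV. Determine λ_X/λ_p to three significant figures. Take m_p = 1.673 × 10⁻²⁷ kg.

λ_X/λ_p = 0.178

At fixed KE, p = √(2mKE) so λ = h/p ∝ 1/√m.
λ_X/λ_p = √(m_p/m_X) = √(1.673 × 10⁻²⁷/5.308 × 10⁻²⁶) = √(0.03152) = 0.178.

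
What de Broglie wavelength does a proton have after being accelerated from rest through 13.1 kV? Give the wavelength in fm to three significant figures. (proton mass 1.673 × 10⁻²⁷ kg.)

KE = eV = 1.602 × 10⁻¹⁹ × 1.310 × 10⁴ = 2.099 × 10⁻¹⁵ J.
p = √(2mKE) = √(2 × 1.673 × 10⁻²⁷ × 2.099 × 10⁻¹⁵) = 2.650 × 10⁻²¹ kg·m/s.
λ = h/p = 6.626 × 10⁻³⁴ / 2.650 × 10⁻²¹ = 2.50 × 10⁻¹³ m = 250 fm.

λ = 250 fm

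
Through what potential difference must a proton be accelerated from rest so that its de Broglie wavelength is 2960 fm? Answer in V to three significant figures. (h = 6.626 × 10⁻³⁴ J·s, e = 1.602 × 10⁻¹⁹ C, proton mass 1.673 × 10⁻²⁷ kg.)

p = h/λ = 6.626 × 10⁻³⁴ / 2.960 × 10⁻¹² = 2.239 × 10⁻²² kg·m/s.
KE = p²/(2m) = 1.498 × 10⁻¹⁷ J.
V = KE/e = 1.498 × 10⁻¹⁷ / (1.602 × 10⁻¹⁹) = 93.5 V.

V = 93.5 V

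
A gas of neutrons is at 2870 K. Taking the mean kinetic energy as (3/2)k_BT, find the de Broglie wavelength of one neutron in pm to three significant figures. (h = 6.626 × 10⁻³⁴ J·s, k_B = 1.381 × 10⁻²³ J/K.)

KE = (3/2)k_BT = 1.5 × 1.381 × 10⁻²³ × 2870 = 5.945 × 10⁻²⁰ J.
p = √(2mKE) = √(2 × 1.675 × 10⁻²⁷ × 5.945 × 10⁻²⁰) = 1.411 × 10⁻²³ kg·m/s.
λ = h/p = 4.70 × 10⁻¹¹ m = 47.0 pm.

λ = 47.0 pm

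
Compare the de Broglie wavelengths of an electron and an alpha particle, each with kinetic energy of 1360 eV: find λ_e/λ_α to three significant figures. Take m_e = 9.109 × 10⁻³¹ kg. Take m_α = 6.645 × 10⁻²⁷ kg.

At fixed KE, p = √(2mKE) so λ = h/p ∝ 1/√m.
λ_e/λ_α = √(m_α/m_e) = √(6.645 × 10⁻²⁷/9.109 × 10⁻³¹) = √(7295) = 85.4.

λ_e/λ_α = 85.4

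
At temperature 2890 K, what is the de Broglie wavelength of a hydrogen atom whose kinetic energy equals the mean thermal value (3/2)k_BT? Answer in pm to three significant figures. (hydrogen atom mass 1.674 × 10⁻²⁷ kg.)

KE = (3/2)k_BT = 1.5 × 1.381 × 10⁻²³ × 2890 = 5.987 × 10⁻²⁰ J.
p = √(2mKE) = √(2 × 1.674 × 10⁻²⁷ × 5.987 × 10⁻²⁰) = 1.416 × 10⁻²³ kg·m/s.
λ = h/p = 4.68 × 10⁻¹¹ m = 46.8 pm.

λ = 46.8 pm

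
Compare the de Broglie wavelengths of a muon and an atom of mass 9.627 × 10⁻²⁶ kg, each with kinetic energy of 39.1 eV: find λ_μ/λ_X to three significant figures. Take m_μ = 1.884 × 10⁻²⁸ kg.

λ_μ/λ_X = 22.6

At fixed KE, p = √(2mKE) so λ = h/p ∝ 1/√m.
λ_μ/λ_X = √(m_X/m_μ) = √(9.627 × 10⁻²⁶/1.884 × 10⁻²⁸) = √(511.0) = 22.6.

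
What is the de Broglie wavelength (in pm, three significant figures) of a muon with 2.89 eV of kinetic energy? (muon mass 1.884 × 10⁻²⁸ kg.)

λ = 50.2 pm

KE = 2.89 eV = 4.630 × 10⁻¹⁹ J.
p = √(2mKE) = √(2 × 1.884 × 10⁻²⁸ × 4.630 × 10⁻¹⁹) = 1.321 × 10⁻²³ kg·m/s.
λ = h/p = 6.626 × 10⁻³⁴ / 1.321 × 10⁻²³ = 5.02 × 10⁻¹¹ m = 50.2 pm.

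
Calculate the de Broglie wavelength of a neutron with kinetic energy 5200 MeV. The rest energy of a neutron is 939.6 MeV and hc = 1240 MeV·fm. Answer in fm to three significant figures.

Total energy E = KE + m₀c² = 5200 + 939.6 = 6139.6 MeV.
(pc)² = E² − (m₀c²)² = (6139.6)² − (939.6)² = 3.681 × 10⁷ MeV², so pc = 6067 MeV.
λ = hc/(pc) = 1240 MeV·fm / 6067 MeV = 0.204 fm.

λ = 0.204 fm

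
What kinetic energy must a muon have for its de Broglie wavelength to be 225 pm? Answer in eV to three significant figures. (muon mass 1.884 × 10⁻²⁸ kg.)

KE = 0.144 eV

p = h/λ = 6.626 × 10⁻³⁴ / 2.250 × 10⁻¹⁰ = 2.945 × 10⁻²⁴ kg·m/s.
KE = p²/(2m) = (2.945 × 10⁻²⁴)² / (2 × 1.884 × 10⁻²⁸) = 2.302 × 10⁻²⁰ J = 0.144 eV.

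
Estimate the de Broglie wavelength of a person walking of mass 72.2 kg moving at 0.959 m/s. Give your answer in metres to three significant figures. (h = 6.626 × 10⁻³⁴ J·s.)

p = mv = 72.2 × 0.959 = 6.924 × 10¹ kg·m/s.
λ = h/p = 6.626 × 10⁻³⁴ / 6.924 × 10¹ = 9.57 × 10⁻³⁶ m.

λ = 9.57 × 10⁻³⁶ m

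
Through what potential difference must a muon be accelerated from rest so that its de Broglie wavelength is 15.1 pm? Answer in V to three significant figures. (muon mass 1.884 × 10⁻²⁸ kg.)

p = h/λ = 6.626 × 10⁻³⁴ / 1.510 × 10⁻¹¹ = 4.388 × 10⁻²³ kg·m/s.
KE = p²/(2m) = 5.110 × 10⁻¹⁸ J.
V = KE/e = 5.110 × 10⁻¹⁸ / (1.602 × 10⁻¹⁹) = 31.9 V.

V = 31.9 V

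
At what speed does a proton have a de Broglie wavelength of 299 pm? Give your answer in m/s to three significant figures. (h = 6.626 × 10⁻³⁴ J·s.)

p = h/λ = 6.626 × 10⁻³⁴ / 2.990 × 10⁻¹⁰ = 2.216 × 10⁻²⁴ kg·m/s.
v = p/m = 2.216 × 10⁻²⁴ / 1.673 × 10⁻²⁷ = 1.32 × 10³ m/s = 1320 m/s.

v = 1320 m/s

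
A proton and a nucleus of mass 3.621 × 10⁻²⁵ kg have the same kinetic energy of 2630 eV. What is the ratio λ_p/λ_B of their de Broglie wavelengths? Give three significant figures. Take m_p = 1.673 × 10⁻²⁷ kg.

At fixed KE, p = √(2mKE) so λ = h/p ∝ 1/√m.
λ_p/λ_B = √(m_B/m_p) = √(3.621 × 10⁻²⁵/1.673 × 10⁻²⁷) = √(216.4) = 14.7.

λ_p/λ_B = 14.7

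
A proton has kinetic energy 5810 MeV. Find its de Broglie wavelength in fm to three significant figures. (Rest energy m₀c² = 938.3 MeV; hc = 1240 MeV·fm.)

Total energy E = KE + m₀c² = 5810 + 938.3 = 6748.3 MeV.
(pc)² = E² − (m₀c²)² = (6748.3)² − (938.3)² = 4.466 × 10⁷ MeV², so pc = 6683 MeV.
λ = hc/(pc) = 1240 MeV·fm / 6683 MeV = 0.186 fm.

λ = 0.186 fm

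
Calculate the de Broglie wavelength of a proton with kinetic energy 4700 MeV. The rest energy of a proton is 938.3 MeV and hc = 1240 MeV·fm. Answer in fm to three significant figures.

Total energy E = KE + m₀c² = 4700 + 938.3 = 5638.3 MeV.
(pc)² = E² − (m₀c²)² = (5638.3)² − (938.3)² = 3.091 × 10⁷ MeV², so pc = 5560 MeV.
λ = hc/(pc) = 1240 MeV·fm / 5560 MeV = 0.223 fm.

λ = 0.223 fm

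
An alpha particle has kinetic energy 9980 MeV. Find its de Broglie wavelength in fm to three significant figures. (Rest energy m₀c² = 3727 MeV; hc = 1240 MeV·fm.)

λ = 0.0940 fm

Total energy E = KE + m₀c² = 9980 + 3727 = 13707 MeV.
(pc)² = E² − (m₀c²)² = (13707)² − (3727)² = 1.740 × 10⁸ MeV², so pc = 1.319 × 10⁴ MeV.
λ = hc/(pc) = 1240 MeV·fm / 1.319 × 10⁴ MeV = 0.0940 fm.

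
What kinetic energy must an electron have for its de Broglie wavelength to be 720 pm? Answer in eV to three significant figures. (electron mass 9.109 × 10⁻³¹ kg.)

KE = 2.90 eV

p = h/λ = 6.626 × 10⁻³⁴ / 7.200 × 10⁻¹⁰ = 9.203 × 10⁻²⁵ kg·m/s.
KE = p²/(2m) = (9.203 × 10⁻²⁵)² / (2 × 9.109 × 10⁻³¹) = 4.649 × 10⁻¹⁹ J = 2.90 eV.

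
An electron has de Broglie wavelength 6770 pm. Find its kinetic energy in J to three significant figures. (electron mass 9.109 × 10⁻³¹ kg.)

KE = 5.26 × 10⁻²¹ J

p = h/λ = 6.626 × 10⁻³⁴ / 6.770 × 10⁻⁹ = 9.787 × 10⁻²⁶ kg·m/s.
KE = p²/(2m) = (9.787 × 10⁻²⁶)² / (2 × 9.109 × 10⁻³¹) = 5.258 × 10⁻²¹ J = 5.26 × 10⁻²¹ J.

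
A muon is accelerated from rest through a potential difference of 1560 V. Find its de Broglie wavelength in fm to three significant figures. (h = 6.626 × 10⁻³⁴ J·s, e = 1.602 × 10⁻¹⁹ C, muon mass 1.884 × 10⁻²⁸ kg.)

KE = eV = 1.602 × 10⁻¹⁹ × 1560 = 2.499 × 10⁻¹⁶ J.
p = √(2mKE) = √(2 × 1.884 × 10⁻²⁸ × 2.499 × 10⁻¹⁶) = 3.069 × 10⁻²² kg·m/s.
λ = h/p = 6.626 × 10⁻³⁴ / 3.069 × 10⁻²² = 2.16 × 10⁻¹² m = 2160 fm.

λ = 2160 fm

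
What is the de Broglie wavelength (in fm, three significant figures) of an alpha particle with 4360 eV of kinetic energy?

KE = 4360 eV = 6.985 × 10⁻¹⁶ J.
p = √(2mKE) = √(2 × 6.645 × 10⁻²⁷ × 6.985 × 10⁻¹⁶) = 3.047 × 10⁻²¹ kg·m/s.
λ = h/p = 6.626 × 10⁻³⁴ / 3.047 × 10⁻²¹ = 2.17 × 10⁻¹³ m = 217 fm.

λ = 217 fm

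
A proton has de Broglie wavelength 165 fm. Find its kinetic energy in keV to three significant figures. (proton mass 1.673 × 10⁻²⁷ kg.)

p = h/λ = 6.626 × 10⁻³⁴ / 1.650 × 10⁻¹³ = 4.016 × 10⁻²¹ kg·m/s.
KE = p²/(2m) = (4.016 × 10⁻²¹)² / (2 × 1.673 × 10⁻²⁷) = 4.820 × 10⁻¹⁵ J = 30.1 keV.

KE = 30.1 keV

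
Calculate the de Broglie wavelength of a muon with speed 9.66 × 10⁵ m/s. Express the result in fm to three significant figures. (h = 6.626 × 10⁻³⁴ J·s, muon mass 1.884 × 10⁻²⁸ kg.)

p = mv = 1.884 × 10⁻²⁸ × 9.66 × 10⁵ = 1.820 × 10⁻²² kg·m/s.
λ = h/p = 6.626 × 10⁻³⁴ / 1.820 × 10⁻²² = 3.64 × 10⁻¹² m = 3640 fm.

λ = 3640 fm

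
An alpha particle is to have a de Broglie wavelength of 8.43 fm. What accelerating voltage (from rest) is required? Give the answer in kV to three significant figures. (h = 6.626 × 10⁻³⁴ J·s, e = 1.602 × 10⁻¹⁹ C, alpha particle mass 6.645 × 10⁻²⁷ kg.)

p = h/λ = 6.626 × 10⁻³⁴ / 8.430 × 10⁻¹⁵ = 7.860 × 10⁻²⁰ kg·m/s.
KE = p²/(2m) = 4.649 × 10⁻¹³ J.
V = KE/2e = 4.649 × 10⁻¹³ / (2 × 1.602 × 10⁻¹⁹) = 1450 kV.

V = 1450 kV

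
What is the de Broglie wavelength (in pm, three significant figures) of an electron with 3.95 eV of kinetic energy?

λ = 617 pm

KE = 3.95 eV = 6.328 × 10⁻¹⁹ J.
p = √(2mKE) = √(2 × 9.109 × 10⁻³¹ × 6.328 × 10⁻¹⁹) = 1.074 × 10⁻²⁴ kg·m/s.
λ = h/p = 6.626 × 10⁻³⁴ / 1.074 × 10⁻²⁴ = 6.17 × 10⁻¹⁰ m = 617 pm.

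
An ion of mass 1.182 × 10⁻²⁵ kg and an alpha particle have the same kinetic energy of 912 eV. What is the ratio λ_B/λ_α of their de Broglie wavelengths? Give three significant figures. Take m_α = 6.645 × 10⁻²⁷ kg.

λ_B/λ_α = 0.237

At fixed KE, p = √(2mKE) so λ = h/p ∝ 1/√m.
λ_B/λ_α = √(m_α/m_B) = √(6.645 × 10⁻²⁷/1.182 × 10⁻²⁵) = √(0.05622) = 0.237.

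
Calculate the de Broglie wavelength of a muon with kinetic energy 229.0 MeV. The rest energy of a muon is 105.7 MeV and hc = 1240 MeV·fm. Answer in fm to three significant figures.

λ = 3.90 fm

Total energy E = KE + m₀c² = 229.0 + 105.7 = 334.7 MeV.
(pc)² = E² − (m₀c²)² = (334.7)² − (105.7)² = 1.009 × 10⁵ MeV², so pc = 317.6 MeV.
λ = hc/(pc) = 1240 MeV·fm / 317.6 MeV = 3.90 fm.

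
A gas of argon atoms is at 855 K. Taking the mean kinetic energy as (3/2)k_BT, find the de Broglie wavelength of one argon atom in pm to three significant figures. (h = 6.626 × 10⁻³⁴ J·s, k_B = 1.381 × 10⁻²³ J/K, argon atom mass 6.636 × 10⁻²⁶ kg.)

KE = (3/2)k_BT = 1.5 × 1.381 × 10⁻²³ × 855 = 1.771 × 10⁻²⁰ J.
p = √(2mKE) = √(2 × 6.636 × 10⁻²⁶ × 1.771 × 10⁻²⁰) = 4.848 × 10⁻²³ kg·m/s.
λ = h/p = 1.37 × 10⁻¹¹ m = 13.7 pm.

λ = 13.7 pm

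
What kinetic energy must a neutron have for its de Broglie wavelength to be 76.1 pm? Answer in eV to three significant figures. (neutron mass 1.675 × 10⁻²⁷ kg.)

p = h/λ = 6.626 × 10⁻³⁴ / 7.610 × 10⁻¹¹ = 8.707 × 10⁻²⁴ kg·m/s.
KE = p²/(2m) = (8.707 × 10⁻²⁴)² / (2 × 1.675 × 10⁻²⁷) = 2.263 × 10⁻²⁰ J = 0.141 eV.

KE = 0.141 eV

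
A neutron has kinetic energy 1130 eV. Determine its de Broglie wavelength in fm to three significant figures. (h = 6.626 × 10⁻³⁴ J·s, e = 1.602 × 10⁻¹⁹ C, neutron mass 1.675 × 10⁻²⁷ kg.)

KE = 1130 eV = 1.810 × 10⁻¹⁶ J.
p = √(2mKE) = √(2 × 1.675 × 10⁻²⁷ × 1.810 × 10⁻¹⁶) = 7.787 × 10⁻²² kg·m/s.
λ = h/p = 6.626 × 10⁻³⁴ / 7.787 × 10⁻²² = 8.51 × 10⁻¹³ m = 851 fm.

λ = 851 fm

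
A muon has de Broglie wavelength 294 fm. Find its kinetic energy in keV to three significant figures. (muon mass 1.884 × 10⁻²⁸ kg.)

KE = 84.1 keV

p = h/λ = 6.626 × 10⁻³⁴ / 2.940 × 10⁻¹³ = 2.254 × 10⁻²¹ kg·m/s.
KE = p²/(2m) = (2.254 × 10⁻²¹)² / (2 × 1.884 × 10⁻²⁸) = 1.348 × 10⁻¹⁴ J = 84.1 keV.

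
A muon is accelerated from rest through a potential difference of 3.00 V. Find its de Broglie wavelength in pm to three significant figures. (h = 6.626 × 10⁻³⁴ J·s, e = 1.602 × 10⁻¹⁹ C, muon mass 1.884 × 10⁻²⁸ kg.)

λ = 49.2 pm

KE = eV = 1.602 × 10⁻¹⁹ × 3.000 = 4.806 × 10⁻¹⁹ J.
p = √(2mKE) = √(2 × 1.884 × 10⁻²⁸ × 4.806 × 10⁻¹⁹) = 1.346 × 10⁻²³ kg·m/s.
λ = h/p = 6.626 × 10⁻³⁴ / 1.346 × 10⁻²³ = 4.92 × 10⁻¹¹ m = 49.2 pm.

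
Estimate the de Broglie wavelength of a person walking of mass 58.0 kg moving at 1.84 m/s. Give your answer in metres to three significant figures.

λ = 6.21 × 10⁻³⁶ m

p = mv = 58.0 × 1.84 = 1.067 × 10² kg·m/s.
λ = h/p = 6.626 × 10⁻³⁴ / 1.067 × 10² = 6.21 × 10⁻³⁶ m.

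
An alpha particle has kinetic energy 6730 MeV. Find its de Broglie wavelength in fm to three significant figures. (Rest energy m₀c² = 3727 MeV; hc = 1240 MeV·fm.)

λ = 0.127 fm

Total energy E = KE + m₀c² = 6730 + 3727 = 10457 MeV.
(pc)² = E² − (m₀c²)² = (10457)² − (3727)² = 9.546 × 10⁷ MeV², so pc = 9770 MeV.
λ = hc/(pc) = 1240 MeV·fm / 9770 MeV = 0.127 fm.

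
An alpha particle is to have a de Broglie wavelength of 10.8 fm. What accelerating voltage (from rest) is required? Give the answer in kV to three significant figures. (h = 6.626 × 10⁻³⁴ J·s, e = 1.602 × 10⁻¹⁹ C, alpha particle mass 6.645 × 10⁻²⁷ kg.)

V = 884 kV

p = h/λ = 6.626 × 10⁻³⁴ / 1.080 × 10⁻¹⁴ = 6.135 × 10⁻²⁰ kg·m/s.
KE = p²/(2m) = 2.832 × 10⁻¹³ J.
V = KE/2e = 2.832 × 10⁻¹³ / (2 × 1.602 × 10⁻¹⁹) = 884 kV.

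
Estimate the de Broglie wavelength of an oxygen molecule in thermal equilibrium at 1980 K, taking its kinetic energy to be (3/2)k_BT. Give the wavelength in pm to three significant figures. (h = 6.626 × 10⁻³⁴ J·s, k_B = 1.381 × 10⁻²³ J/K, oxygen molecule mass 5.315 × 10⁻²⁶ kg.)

λ = 10.0 pm

KE = (3/2)k_BT = 1.5 × 1.381 × 10⁻²³ × 1980 = 4.102 × 10⁻²⁰ J.
p = √(2mKE) = √(2 × 5.315 × 10⁻²⁶ × 4.102 × 10⁻²⁰) = 6.603 × 10⁻²³ kg·m/s.
λ = h/p = 1.00 × 10⁻¹¹ m = 10.0 pm.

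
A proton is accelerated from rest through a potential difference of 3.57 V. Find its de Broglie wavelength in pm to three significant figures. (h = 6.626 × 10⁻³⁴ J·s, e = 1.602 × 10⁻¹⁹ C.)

λ = 15.1 pm

KE = eV = 1.602 × 10⁻¹⁹ × 3.570 = 5.719 × 10⁻¹⁹ J.
p = √(2mKE) = √(2 × 1.673 × 10⁻²⁷ × 5.719 × 10⁻¹⁹) = 4.374 × 10⁻²³ kg·m/s.
λ = h/p = 6.626 × 10⁻³⁴ / 4.374 × 10⁻²³ = 1.51 × 10⁻¹¹ m = 15.1 pm.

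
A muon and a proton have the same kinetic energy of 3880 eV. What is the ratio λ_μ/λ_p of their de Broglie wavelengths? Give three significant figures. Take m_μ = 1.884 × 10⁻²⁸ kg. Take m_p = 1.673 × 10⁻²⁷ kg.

At fixed KE, p = √(2mKE) so λ = h/p ∝ 1/√m.
λ_μ/λ_p = √(m_p/m_μ) = √(1.673 × 10⁻²⁷/1.884 × 10⁻²⁸) = √(8.880) = 2.98.

λ_μ/λ_p = 2.98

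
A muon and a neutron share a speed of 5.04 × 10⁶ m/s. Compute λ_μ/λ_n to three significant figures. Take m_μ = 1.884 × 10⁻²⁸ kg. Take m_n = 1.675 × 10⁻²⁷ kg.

At fixed v, p = mv so λ = h/(mv) ∝ 1/m.
λ_μ/λ_n = m_n/m_μ = 1.675 × 10⁻²⁷/1.884 × 10⁻²⁸ = 8.89.

λ_μ/λ_n = 8.89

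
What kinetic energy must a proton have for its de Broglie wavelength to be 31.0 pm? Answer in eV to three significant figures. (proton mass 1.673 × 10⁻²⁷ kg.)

KE = 0.852 eV

p = h/λ = 6.626 × 10⁻³⁴ / 3.100 × 10⁻¹¹ = 2.137 × 10⁻²³ kg·m/s.
KE = p²/(2m) = (2.137 × 10⁻²³)² / (2 × 1.673 × 10⁻²⁷) = 1.365 × 10⁻¹⁹ J = 0.852 eV.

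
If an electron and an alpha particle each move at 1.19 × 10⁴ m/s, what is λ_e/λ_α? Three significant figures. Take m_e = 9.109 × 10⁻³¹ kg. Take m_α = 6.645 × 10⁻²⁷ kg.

λ_e/λ_α = 7290

At fixed v, p = mv so λ = h/(mv) ∝ 1/m.
λ_e/λ_α = m_α/m_e = 6.645 × 10⁻²⁷/9.109 × 10⁻³¹ = 7290.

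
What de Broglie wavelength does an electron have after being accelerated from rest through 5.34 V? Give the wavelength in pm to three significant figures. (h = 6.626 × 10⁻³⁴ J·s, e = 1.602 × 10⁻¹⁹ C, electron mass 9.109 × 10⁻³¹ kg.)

λ = 531 pm

KE = eV = 1.602 × 10⁻¹⁹ × 5.340 = 8.555 × 10⁻¹⁹ J.
p = √(2mKE) = √(2 × 9.109 × 10⁻³¹ × 8.555 × 10⁻¹⁹) = 1.248 × 10⁻²⁴ kg·m/s.
λ = h/p = 6.626 × 10⁻³⁴ / 1.248 × 10⁻²⁴ = 5.31 × 10⁻¹⁰ m = 531 pm.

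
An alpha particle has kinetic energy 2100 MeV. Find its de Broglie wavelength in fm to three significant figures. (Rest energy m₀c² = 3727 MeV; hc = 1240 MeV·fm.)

Total energy E = KE + m₀c² = 2100 + 3727 = 5827 MeV.
(pc)² = E² − (m₀c²)² = (5827)² − (3727)² = 2.006 × 10⁷ MeV², so pc = 4479 MeV.
λ = hc/(pc) = 1240 MeV·fm / 4479 MeV = 0.277 fm.

λ = 0.277 fm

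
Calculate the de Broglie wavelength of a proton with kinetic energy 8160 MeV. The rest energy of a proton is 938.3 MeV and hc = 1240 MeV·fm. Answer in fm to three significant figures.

Total energy E = KE + m₀c² = 8160 + 938.3 = 9098.3 MeV.
(pc)² = E² − (m₀c²)² = (9098.3)² − (938.3)² = 8.190 × 10⁷ MeV², so pc = 9050 MeV.
λ = hc/(pc) = 1240 MeV·fm / 9050 MeV = 0.137 fm.

λ = 0.137 fm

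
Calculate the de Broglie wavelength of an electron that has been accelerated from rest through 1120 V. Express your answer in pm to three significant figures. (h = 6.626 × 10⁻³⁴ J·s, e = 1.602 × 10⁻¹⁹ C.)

λ = 36.6 pm

KE = eV = 1.602 × 10⁻¹⁹ × 1120 = 1.794 × 10⁻¹⁶ J.
p = √(2mKE) = √(2 × 9.109 × 10⁻³¹ × 1.794 × 10⁻¹⁶) = 1.808 × 10⁻²³ kg·m/s.
λ = h/p = 6.626 × 10⁻³⁴ / 1.808 × 10⁻²³ = 3.66 × 10⁻¹¹ m = 36.6 pm.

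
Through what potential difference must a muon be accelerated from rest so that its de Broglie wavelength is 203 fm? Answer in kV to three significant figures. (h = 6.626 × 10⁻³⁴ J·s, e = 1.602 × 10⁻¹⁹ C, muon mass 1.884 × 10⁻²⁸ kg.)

V = 176 kV

p = h/λ = 6.626 × 10⁻³⁴ / 2.030 × 10⁻¹³ = 3.264 × 10⁻²¹ kg·m/s.
KE = p²/(2m) = 2.827 × 10⁻¹⁴ J.
V = KE/e = 2.827 × 10⁻¹⁴ / (1.602 × 10⁻¹⁹) = 176 kV.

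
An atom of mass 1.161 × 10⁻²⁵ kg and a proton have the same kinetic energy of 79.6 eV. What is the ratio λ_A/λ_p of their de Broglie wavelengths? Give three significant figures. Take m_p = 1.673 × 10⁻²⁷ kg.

λ_A/λ_p = 0.120

At fixed KE, p = √(2mKE) so λ = h/p ∝ 1/√m.
λ_A/λ_p = √(m_p/m_A) = √(1.673 × 10⁻²⁷/1.161 × 10⁻²⁵) = √(0.01441) = 0.120.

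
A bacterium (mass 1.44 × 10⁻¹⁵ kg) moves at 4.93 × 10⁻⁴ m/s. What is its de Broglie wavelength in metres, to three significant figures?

λ = 9.33 × 10⁻¹⁶ m

p = mv = 1.44 × 10⁻¹⁵ × 4.93 × 10⁻⁴ = 7.099 × 10⁻¹⁹ kg·m/s.
λ = h/p = 6.626 × 10⁻³⁴ / 7.099 × 10⁻¹⁹ = 9.33 × 10⁻¹⁶ m.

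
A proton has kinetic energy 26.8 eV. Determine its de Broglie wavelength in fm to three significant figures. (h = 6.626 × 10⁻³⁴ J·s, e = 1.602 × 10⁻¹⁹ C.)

KE = 26.8 eV = 4.293 × 10⁻¹⁸ J.
p = √(2mKE) = √(2 × 1.673 × 10⁻²⁷ × 4.293 × 10⁻¹⁸) = 1.199 × 10⁻²² kg·m/s.
λ = h/p = 6.626 × 10⁻³⁴ / 1.199 × 10⁻²² = 5.53 × 10⁻¹² m = 5530 fm.

λ = 5530 fm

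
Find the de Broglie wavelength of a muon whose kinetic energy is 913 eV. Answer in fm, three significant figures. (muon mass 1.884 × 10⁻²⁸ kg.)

λ = 2820 fm

KE = 913 eV = 1.463 × 10⁻¹⁶ J.
p = √(2mKE) = √(2 × 1.884 × 10⁻²⁸ × 1.463 × 10⁻¹⁶) = 2.348 × 10⁻²² kg·m/s.
λ = h/p = 6.626 × 10⁻³⁴ / 2.348 × 10⁻²² = 2.82 × 10⁻¹² m = 2820 fm.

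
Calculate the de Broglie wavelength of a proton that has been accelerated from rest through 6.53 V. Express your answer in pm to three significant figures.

KE = eV = 1.602 × 10⁻¹⁹ × 6.530 = 1.046 × 10⁻¹⁸ J.
p = √(2mKE) = √(2 × 1.673 × 10⁻²⁷ × 1.046 × 10⁻¹⁸) = 5.916 × 10⁻²³ kg·m/s.
λ = h/p = 6.626 × 10⁻³⁴ / 5.916 × 10⁻²³ = 1.12 × 10⁻¹¹ m = 11.2 pm.

λ = 11.2 pm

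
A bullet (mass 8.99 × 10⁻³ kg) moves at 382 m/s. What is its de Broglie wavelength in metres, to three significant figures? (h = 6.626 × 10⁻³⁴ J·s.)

λ = 1.93 × 10⁻³⁴ m

p = mv = 8.99 × 10⁻³ × 382 = 3.434 kg·m/s.
λ = h/p = 6.626 × 10⁻³⁴ / 3.434 = 1.93 × 10⁻³⁴ m.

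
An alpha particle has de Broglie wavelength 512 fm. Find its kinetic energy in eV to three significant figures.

p = h/λ = 6.626 × 10⁻³⁴ / 5.120 × 10⁻¹³ = 1.294 × 10⁻²¹ kg·m/s.
KE = p²/(2m) = (1.294 × 10⁻²¹)² / (2 × 6.645 × 10⁻²⁷) = 1.260 × 10⁻¹⁶ J = 787 eV.

KE = 787 eV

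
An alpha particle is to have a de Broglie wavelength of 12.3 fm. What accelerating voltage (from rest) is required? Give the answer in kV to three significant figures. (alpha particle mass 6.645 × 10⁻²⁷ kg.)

V = 682 kV

p = h/λ = 6.626 × 10⁻³⁴ / 1.230 × 10⁻¹⁴ = 5.387 × 10⁻²⁰ kg·m/s.
KE = p²/(2m) = 2.184 × 10⁻¹³ J.
V = KE/2e = 2.184 × 10⁻¹³ / (2 × 1.602 × 10⁻¹⁹) = 682 kV.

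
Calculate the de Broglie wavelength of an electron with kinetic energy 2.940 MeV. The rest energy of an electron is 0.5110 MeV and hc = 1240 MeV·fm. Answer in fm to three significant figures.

λ = 363 fm

Total energy E = KE + m₀c² = 2.940 + 0.5110 = 3.4510 MeV.
(pc)² = E² − (m₀c²)² = (3.4510)² − (0.5110)² = 11.65 MeV², so pc = 3.413 MeV.
λ = hc/(pc) = 1240 MeV·fm / 3.413 MeV = 363 fm.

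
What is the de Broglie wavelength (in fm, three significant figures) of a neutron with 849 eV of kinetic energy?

KE = 849 eV = 1.360 × 10⁻¹⁶ J.
p = √(2mKE) = √(2 × 1.675 × 10⁻²⁷ × 1.360 × 10⁻¹⁶) = 6.750 × 10⁻²² kg·m/s.
λ = h/p = 6.626 × 10⁻³⁴ / 6.750 × 10⁻²² = 9.82 × 10⁻¹³ m = 982 fm.

λ = 982 fm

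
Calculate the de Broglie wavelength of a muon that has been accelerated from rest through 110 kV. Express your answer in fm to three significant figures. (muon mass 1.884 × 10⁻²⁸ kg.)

λ = 257 fm

KE = eV = 1.602 × 10⁻¹⁹ × 1.100 × 10⁵ = 1.762 × 10⁻¹⁴ J.
p = √(2mKE) = √(2 × 1.884 × 10⁻²⁸ × 1.762 × 10⁻¹⁴) = 2.577 × 10⁻²¹ kg·m/s.
λ = h/p = 6.626 × 10⁻³⁴ / 2.577 × 10⁻²¹ = 2.57 × 10⁻¹³ m = 257 fm.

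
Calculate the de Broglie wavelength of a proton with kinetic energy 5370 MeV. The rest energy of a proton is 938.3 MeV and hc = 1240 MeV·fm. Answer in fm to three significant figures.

λ = 0.199 fm

Total energy E = KE + m₀c² = 5370 + 938.3 = 6308.3 MeV.
(pc)² = E² − (m₀c²)² = (6308.3)² − (938.3)² = 3.891 × 10⁷ MeV², so pc = 6238 MeV.
λ = hc/(pc) = 1240 MeV·fm / 6238 MeV = 0.199 fm.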